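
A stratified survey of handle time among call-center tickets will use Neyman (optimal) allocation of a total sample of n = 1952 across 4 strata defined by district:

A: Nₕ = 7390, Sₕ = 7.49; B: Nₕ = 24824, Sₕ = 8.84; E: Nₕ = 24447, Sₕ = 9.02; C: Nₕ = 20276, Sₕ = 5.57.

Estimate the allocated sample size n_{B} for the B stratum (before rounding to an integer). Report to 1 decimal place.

Neyman allocation: nₕ = n·NₕSₕ / Σⱼ NⱼSⱼ.
Σ NⱼSⱼ = 7390·7.49 + 24824·8.84 + 24447·9.02 + 20276·5.57 = 608244.52.
n_{B} = 1952·24824·8.84 / 608244.52 = 704.2.

704.2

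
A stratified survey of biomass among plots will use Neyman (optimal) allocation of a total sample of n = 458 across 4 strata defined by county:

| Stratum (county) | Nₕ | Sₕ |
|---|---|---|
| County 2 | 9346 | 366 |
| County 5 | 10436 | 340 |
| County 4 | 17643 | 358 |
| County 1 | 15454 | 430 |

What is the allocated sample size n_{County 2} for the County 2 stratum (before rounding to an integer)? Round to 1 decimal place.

Neyman allocation: nₕ = n·NₕSₕ / Σⱼ NⱼSⱼ.
Σ NⱼSⱼ = 9346·366 + 10436·340 + 17643·358 + 15454·430 = 1.993029 × 10^7.
n_{County 2} = 458·9346·366 / (1.993029 × 10^7) = 78.6.

78.6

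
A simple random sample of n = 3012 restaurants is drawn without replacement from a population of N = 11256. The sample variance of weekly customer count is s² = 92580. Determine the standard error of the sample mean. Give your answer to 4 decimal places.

4.7447

Under SRS without replacement, Var(ȳ) = (1 − f)·s²/n with f = n/N = 3012/11256 = 0.26759062.
Var(ȳ) = (1 − 0.26759062)·92580/3012 = 0.73240938·30.737052 = 22.512105.
SE(ȳ) = √(22.512105) = 4.7447.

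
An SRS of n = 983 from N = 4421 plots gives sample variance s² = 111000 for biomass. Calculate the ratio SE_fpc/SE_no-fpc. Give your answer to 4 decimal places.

0.8818

f = n/N = 983/4421 = 0.22234789.
SE_no-fpc = √(s²/n) = 10.626365; SE_fpc = √((1−f)s²/n) = 9.370816.
Ratio = √(1−f) = 0.88184586.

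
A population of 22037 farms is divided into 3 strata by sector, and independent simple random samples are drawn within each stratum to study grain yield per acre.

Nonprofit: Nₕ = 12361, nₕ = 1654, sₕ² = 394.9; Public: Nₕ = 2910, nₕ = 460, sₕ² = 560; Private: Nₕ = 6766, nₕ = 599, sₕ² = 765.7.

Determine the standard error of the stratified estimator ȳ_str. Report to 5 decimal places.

0.43906

Var(ȳ_str) = Σₕ Wₕ²(1 − fₕ)sₕ²/nₕ with Wₕ = Nₕ/N, N = 22037.
Nonprofit: Wₕ = 0.56092027; term = 0.56092027²·(1 − 0.13380794)·394.9/1654 = 0.065068095.
Public: Wₕ = 0.13205064; term = 0.13205064²·(1 − 0.15807560)·560/460 = 0.01787246.
Private: Wₕ = 0.30702909; term = 0.30702909²·(1 − 0.08853089)·765.7/599 = 0.10983299.
Sum = 0.19277355.
SE = √(0.19277355) = 0.43906.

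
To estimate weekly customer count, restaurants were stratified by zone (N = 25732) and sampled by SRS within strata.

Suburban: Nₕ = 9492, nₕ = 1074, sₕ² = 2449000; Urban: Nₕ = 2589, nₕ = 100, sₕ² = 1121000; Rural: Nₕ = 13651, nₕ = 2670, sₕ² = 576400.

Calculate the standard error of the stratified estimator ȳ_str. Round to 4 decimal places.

Var(ȳ_str) = Σₕ Wₕ²(1 − fₕ)sₕ²/nₕ with Wₕ = Nₕ/N, N = 25732.
Suburban: Wₕ = 0.36887922; term = 0.36887922²·(1 − 0.11314791)·2449000/1074 = 275.17189.
Urban: Wₕ = 0.10061402; term = 0.10061402²·(1 − 0.03862495)·1121000/100 = 109.09767.
Rural: Wₕ = 0.53050676; term = 0.53050676²·(1 − 0.19559007)·576400/2670 = 48.873336.
Sum = 433.1429.
SE = √(433.1429) = 20.8121.

20.8121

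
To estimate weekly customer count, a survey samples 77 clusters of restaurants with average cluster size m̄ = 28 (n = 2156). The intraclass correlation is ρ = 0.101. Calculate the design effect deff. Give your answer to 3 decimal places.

3.727

deff = 1 + (28 − 1)·0.101 = 1 + 2.727 = 3.727.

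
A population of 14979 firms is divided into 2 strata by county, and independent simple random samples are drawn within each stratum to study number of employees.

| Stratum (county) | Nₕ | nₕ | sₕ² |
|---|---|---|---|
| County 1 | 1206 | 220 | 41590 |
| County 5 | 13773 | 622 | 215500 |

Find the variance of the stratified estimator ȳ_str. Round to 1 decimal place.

280.7

Var(ȳ_str) = Σₕ Wₕ²(1 − fₕ)sₕ²/nₕ with Wₕ = Nₕ/N, N = 14979.
County 1: Wₕ = 0.08051272; term = 0.08051272²·(1 − 0.18242123)·41590/220 = 1.001901.
County 5: Wₕ = 0.91948728; term = 0.91948728²·(1 − 0.04516082)·215500/622 = 279.69105.
Sum = 280.69295.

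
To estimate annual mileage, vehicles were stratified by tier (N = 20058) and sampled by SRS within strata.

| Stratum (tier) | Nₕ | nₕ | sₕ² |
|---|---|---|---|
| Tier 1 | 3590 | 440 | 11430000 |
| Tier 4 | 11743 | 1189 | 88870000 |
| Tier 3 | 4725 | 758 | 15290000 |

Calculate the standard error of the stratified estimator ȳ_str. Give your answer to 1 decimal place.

157.1

Var(ȳ_str) = Σₕ Wₕ²(1 − fₕ)sₕ²/nₕ with Wₕ = Nₕ/N, N = 20058.
Tier 1: Wₕ = 0.17898096; term = 0.17898096²·(1 − 0.12256267)·11430000/440 = 730.16885.
Tier 4: Wₕ = 0.58545219; term = 0.58545219²·(1 − 0.10125181)·88870000/1189 = 23024.713.
Tier 3: Wₕ = 0.23556686; term = 0.23556686²·(1 − 0.16042328)·15290000/758 = 939.78182.
Sum = 24694.664.
SE = √(24694.664) = 157.1.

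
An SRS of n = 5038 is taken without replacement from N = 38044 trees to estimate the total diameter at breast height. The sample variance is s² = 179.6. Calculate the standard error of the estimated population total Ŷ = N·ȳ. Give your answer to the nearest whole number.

Var(Ŷ) = N²·Var(ȳ) = N²·(1 − n/N)·s²/n.
f = 5038/38044 = 0.13242561; Var(ȳ) = 0.86757439·179.6/5038 = 0.030928218.
Var(Ŷ) = 38044² · 0.030928218 = 4.4763831 × 10^7.
SE(Ŷ) = √(4.4763831 × 10^7) = 6691.

6691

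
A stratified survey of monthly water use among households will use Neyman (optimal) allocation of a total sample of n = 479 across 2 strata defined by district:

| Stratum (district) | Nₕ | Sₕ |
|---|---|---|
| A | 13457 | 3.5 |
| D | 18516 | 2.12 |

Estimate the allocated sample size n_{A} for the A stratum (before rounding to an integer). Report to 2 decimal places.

Neyman allocation: nₕ = n·NₕSₕ / Σⱼ NⱼSⱼ.
Σ NⱼSⱼ = 13457·3.5 + 18516·2.12 = 86353.42.
n_{A} = 479·13457·3.5 / 86353.42 = 261.26.

261.26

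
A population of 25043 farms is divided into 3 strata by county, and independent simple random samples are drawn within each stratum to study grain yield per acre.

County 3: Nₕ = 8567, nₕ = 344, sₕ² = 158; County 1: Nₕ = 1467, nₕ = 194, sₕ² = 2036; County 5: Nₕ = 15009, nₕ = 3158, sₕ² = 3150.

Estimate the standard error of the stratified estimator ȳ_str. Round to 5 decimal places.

0.60477

Var(ȳ_str) = Σₕ Wₕ²(1 − fₕ)sₕ²/nₕ with Wₕ = Nₕ/N, N = 25043.
County 3: Wₕ = 0.34209160; term = 0.34209160²·(1 − 0.04015408)·158/344 = 0.051592313.
County 1: Wₕ = 0.05857924; term = 0.05857924²·(1 − 0.13224267)·2036/194 = 0.031250851.
County 5: Wₕ = 0.59932915; term = 0.59932915²·(1 − 0.21040709)·3150/3158 = 0.28289969.
Sum = 0.36574285.
SE = √(0.36574285) = 0.60477.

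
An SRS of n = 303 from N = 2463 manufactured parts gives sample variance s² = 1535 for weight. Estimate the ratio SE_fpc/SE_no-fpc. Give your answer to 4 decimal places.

0.9365

f = n/N = 303/2463 = 0.12302071.
SE_no-fpc = √(s²/n) = 2.2507791; SE_fpc = √((1−f)s²/n) = 2.107791.
Ratio = √(1−f) = 0.93647173.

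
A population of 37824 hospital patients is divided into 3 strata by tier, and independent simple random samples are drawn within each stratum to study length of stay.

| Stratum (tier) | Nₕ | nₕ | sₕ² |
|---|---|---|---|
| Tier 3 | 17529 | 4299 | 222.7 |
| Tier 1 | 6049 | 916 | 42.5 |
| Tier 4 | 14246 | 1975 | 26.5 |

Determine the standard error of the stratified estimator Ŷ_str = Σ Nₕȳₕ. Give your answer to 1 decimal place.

3974.9

Var(Ŷ_str) = Σₕ Nₕ²(1 − fₕ)sₕ²/nₕ.
Tier 3: 17529²·(1 − 4299/17529)·222.7/4299 = 1.2013506 × 10^7.
Tier 1: 6049²·(1 − 916/6049)·42.5/916 = 1.4406162 × 10^6.
Tier 4: 14246²·(1 − 1975/14246)·26.5/1975 = 2.3455877 × 10^6.
Sum = 1.579971 × 10^7.
SE = √(1.579971 × 10^7) = 3974.9.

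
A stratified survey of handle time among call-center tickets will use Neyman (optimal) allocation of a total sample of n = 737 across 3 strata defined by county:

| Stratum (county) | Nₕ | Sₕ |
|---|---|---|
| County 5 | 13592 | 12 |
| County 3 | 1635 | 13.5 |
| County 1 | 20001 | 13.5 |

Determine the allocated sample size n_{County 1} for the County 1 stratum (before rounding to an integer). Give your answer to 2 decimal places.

437.18

Neyman allocation: nₕ = n·NₕSₕ / Σⱼ NⱼSⱼ.
Σ NⱼSⱼ = 13592·12 + 1635·13.5 + 20001·13.5 = 455190.
n_{County 1} = 737·20001·13.5 / 455190 = 437.18.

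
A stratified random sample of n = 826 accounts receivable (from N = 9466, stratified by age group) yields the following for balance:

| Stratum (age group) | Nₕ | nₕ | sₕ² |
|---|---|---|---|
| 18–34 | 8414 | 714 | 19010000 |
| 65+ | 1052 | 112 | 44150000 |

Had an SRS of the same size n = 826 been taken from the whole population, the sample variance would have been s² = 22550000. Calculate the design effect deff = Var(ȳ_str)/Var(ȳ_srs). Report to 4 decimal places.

0.9471

Var(ȳ_str) = Σ Wₕ²(1−fₕ)sₕ²/nₕ with Wₕ = Nₕ/9466:
  18–34: (8414/9466)²·(1−714/8414)·19010000/714 = 19250.594
  65+: (1052/9466)²·(1−112/1052)·44150000/112 = 4350.3408
  → Var(ȳ_str) = 23600.935.
Var(ȳ_srs) = (1 − 826/9466)·22550000/826 = 24918.032.
deff = 23600.935 / 24918.032 = 0.9471.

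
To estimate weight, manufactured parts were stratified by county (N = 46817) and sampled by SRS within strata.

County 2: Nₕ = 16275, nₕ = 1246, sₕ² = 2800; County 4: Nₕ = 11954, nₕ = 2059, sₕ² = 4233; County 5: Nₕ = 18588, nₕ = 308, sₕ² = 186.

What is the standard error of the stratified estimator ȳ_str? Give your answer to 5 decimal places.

Var(ȳ_str) = Σₕ Wₕ²(1 − fₕ)sₕ²/nₕ with Wₕ = Nₕ/N, N = 46817.
County 2: Wₕ = 0.34763013; term = 0.34763013²·(1 − 0.07655914)·2800/1246 = 0.25077481.
County 4: Wₕ = 0.25533460; term = 0.25533460²·(1 − 0.17224360)·4233/2059 = 0.11094655.
County 5: Wₕ = 0.39703526; term = 0.39703526²·(1 − 0.01656983)·186/308 = 0.093618983.
Sum = 0.45534034.
SE = √(0.45534034) = 0.67479.

0.67479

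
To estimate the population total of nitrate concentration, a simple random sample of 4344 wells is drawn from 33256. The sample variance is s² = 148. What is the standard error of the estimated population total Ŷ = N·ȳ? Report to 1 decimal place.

5723.5

Var(Ŷ) = N²·Var(ȳ) = N²·(1 − n/N)·s²/n.
f = 4344/33256 = 0.13062305; Var(ȳ) = 0.86937695·148/4344 = 0.029619657.
Var(Ŷ) = 33256² · 0.029619657 = 3.2758201 × 10^7.
SE(Ŷ) = √(3.2758201 × 10^7) = 5723.5.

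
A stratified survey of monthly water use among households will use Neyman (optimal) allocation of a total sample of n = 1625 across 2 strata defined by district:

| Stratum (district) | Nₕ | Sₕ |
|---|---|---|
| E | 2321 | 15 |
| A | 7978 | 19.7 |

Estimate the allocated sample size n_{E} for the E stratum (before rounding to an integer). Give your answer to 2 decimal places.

Neyman allocation: nₕ = n·NₕSₕ / Σⱼ NⱼSⱼ.
Σ NⱼSⱼ = 2321·15 + 7978·19.7 = 191981.6.
n_{E} = 1625·2321·15 / 191981.6 = 294.69.

294.69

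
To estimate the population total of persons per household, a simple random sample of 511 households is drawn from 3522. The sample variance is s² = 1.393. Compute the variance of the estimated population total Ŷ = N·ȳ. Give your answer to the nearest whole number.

28909

Var(Ŷ) = N²·Var(ȳ) = N²·(1 − n/N)·s²/n.
f = 511/3522 = 0.14508802; Var(ȳ) = 0.85491198·1.393/511 = 0.0023305135.
Var(Ŷ) = 3522² · 0.0023305135 = 28908.817.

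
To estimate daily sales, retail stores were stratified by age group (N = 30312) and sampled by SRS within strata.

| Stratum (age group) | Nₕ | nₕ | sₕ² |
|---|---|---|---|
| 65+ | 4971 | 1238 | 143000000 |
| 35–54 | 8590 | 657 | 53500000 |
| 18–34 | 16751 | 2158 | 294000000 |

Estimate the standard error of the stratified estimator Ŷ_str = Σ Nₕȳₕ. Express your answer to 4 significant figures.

Var(Ŷ_str) = Σₕ Nₕ²(1 − fₕ)sₕ²/nₕ.
65+: 4971²·(1 − 1238/4971)·143000000/1238 = 2.1434687 × 10^12.
35–54: 8590²·(1 − 657/8590)·53500000/657 = 5.549055 × 10^12.
18–34: 16751²·(1 − 2158/16751)·294000000/2158 = 3.3302835 × 10^13.
Sum = 4.0995359 × 10^13.
SE = √(4.0995359 × 10^13) = 6.403 × 10^6.

6.403 × 10^6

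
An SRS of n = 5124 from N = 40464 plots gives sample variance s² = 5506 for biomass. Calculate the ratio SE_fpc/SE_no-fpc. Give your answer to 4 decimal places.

f = n/N = 5124/40464 = 0.12663108.
SE_no-fpc = √(s²/n) = 1.0366056; SE_fpc = √((1−f)s²/n) = 0.96875155.
Ratio = √(1−f) = 0.93454209.

0.9345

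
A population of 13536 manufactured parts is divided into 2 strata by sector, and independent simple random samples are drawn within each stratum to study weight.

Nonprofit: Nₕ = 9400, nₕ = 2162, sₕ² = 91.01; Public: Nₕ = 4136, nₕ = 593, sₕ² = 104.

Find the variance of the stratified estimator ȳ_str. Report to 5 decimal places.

Var(ȳ_str) = Σₕ Wₕ²(1 − fₕ)sₕ²/nₕ with Wₕ = Nₕ/N, N = 13536.
Nonprofit: Wₕ = 0.69444444; term = 0.69444444²·(1 − 0.23000000)·91.01/2162 = 0.015631446.
Public: Wₕ = 0.30555556; term = 0.30555556²·(1 − 0.14337524)·104/593 = 0.01402651.
Sum = 0.029657956.

0.02966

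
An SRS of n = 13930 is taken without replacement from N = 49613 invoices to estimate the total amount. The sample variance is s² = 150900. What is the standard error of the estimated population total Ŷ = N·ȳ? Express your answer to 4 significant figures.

Var(Ŷ) = N²·Var(ȳ) = N²·(1 − n/N)·s²/n.
f = 13930/49613 = 0.28077318; Var(ȳ) = 0.71922682·150900/13930 = 7.7911936.
Var(Ŷ) = 49613² · 7.7911936 = 1.9177632 × 10^10.
SE(Ŷ) = √(1.9177632 × 10^10) = 138500.

138500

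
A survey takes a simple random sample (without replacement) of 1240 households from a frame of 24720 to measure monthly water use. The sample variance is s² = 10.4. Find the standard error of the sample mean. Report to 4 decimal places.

0.0893

Under SRS without replacement, Var(ȳ) = (1 − f)·s²/n with f = n/N = 1240/24720 = 0.05016181.
Var(ȳ) = (1 − 0.05016181)·10.4/1240 = 0.94983819·0.0083870968 = 0.0079663848.
SE(ȳ) = √(0.0079663848) = 0.0893.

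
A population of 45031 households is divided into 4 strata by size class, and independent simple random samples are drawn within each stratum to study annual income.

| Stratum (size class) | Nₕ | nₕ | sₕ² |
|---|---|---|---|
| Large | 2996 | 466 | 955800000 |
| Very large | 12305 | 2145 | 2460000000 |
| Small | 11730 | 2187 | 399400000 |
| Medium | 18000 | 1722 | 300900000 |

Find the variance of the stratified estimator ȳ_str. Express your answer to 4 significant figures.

Var(ȳ_str) = Σₕ Wₕ²(1 − fₕ)sₕ²/nₕ with Wₕ = Nₕ/N, N = 45031.
Large: Wₕ = 0.06653194; term = 0.06653194²·(1 − 0.15554072)·955800000/466 = 7666.9081.
Very large: Wₕ = 0.27325620; term = 0.27325620²·(1 − 0.17431938)·2460000000/2145 = 70706.6.
Small: Wₕ = 0.26048722; term = 0.26048722²·(1 − 0.18644501)·399400000/2187 = 10081.358.
Medium: Wₕ = 0.39972463; term = 0.39972463²·(1 − 0.09566667)·300900000/1722 = 25248.722.
Sum = 113703.59.

113700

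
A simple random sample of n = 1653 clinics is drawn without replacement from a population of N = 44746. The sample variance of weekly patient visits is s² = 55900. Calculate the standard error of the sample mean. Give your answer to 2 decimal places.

5.71

Under SRS without replacement, Var(ȳ) = (1 − f)·s²/n with f = n/N = 1653/44746 = 0.03694185.
Var(ȳ) = (1 − 0.03694185)·55900/1653 = 0.96305815·33.817302 = 32.568028.
SE(ȳ) = √(32.568028) = 5.71.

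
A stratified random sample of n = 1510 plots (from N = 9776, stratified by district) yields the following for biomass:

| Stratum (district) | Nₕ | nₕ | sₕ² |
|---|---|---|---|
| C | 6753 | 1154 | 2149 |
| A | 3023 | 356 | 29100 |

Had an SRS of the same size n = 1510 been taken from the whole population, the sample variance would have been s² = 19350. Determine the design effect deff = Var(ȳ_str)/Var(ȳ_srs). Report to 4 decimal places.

0.7044

Var(ȳ_str) = Σ Wₕ²(1−fₕ)sₕ²/nₕ with Wₕ = Nₕ/9776:
  C: (6753/9776)²·(1−1154/6753)·2149/1154 = 0.73674202
  A: (3023/9776)²·(1−356/3023)·29100/356 = 6.8957541
  → Var(ȳ_str) = 7.6324961.
Var(ȳ_srs) = (1 − 1510/9776)·19350/1510 = 10.835232.
deff = 7.6324961 / 10.835232 = 0.7044.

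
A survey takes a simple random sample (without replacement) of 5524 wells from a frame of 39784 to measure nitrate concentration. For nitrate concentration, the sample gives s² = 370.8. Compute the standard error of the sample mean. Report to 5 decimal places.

Under SRS without replacement, Var(ȳ) = (1 − f)·s²/n with f = n/N = 5524/39784 = 0.13884979.
Var(ȳ) = (1 − 0.13884979)·370.8/5524 = 0.86115021·0.067125272 = 0.057804942.
SE(ȳ) = √(0.057804942) = 0.24043.

0.24043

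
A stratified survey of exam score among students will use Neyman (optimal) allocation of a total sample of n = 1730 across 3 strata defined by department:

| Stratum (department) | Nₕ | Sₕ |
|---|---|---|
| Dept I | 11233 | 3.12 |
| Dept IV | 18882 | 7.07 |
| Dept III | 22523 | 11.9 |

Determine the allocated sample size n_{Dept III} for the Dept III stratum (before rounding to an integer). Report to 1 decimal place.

1062.1

Neyman allocation: nₕ = n·NₕSₕ / Σⱼ NⱼSⱼ.
Σ NⱼSⱼ = 11233·3.12 + 18882·7.07 + 22523·11.9 = 436566.4.
n_{Dept III} = 1730·22523·11.9 / 436566.4 = 1062.1.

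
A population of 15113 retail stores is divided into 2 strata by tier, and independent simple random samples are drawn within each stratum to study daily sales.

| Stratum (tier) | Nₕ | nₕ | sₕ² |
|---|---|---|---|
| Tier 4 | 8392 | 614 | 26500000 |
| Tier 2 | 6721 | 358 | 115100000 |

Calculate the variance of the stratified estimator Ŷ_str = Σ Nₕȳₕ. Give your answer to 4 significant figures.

Var(Ŷ_str) = Σₕ Nₕ²(1 − fₕ)sₕ²/nₕ.
Tier 4: 8392²·(1 − 614/8392)·26500000/614 = 2.8171561 × 10^12.
Tier 2: 6721²·(1 − 358/6721)·115100000/358 = 1.3749538 × 10^13.
Sum = 1.6566694 × 10^13.

1.657 × 10^13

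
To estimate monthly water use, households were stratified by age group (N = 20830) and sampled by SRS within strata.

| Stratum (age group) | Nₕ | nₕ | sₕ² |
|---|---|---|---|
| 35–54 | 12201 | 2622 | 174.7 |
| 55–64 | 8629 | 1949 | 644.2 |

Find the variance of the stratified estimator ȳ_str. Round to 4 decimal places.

Var(ȳ_str) = Σₕ Wₕ²(1 − fₕ)sₕ²/nₕ with Wₕ = Nₕ/N, N = 20830.
35–54: Wₕ = 0.58574172; term = 0.58574172²·(1 − 0.21490042)·174.7/2622 = 0.017947224.
55–64: Wₕ = 0.41425828; term = 0.41425828²·(1 − 0.22586626)·644.2/1949 = 0.043910388.
Sum = 0.061857612.

0.0619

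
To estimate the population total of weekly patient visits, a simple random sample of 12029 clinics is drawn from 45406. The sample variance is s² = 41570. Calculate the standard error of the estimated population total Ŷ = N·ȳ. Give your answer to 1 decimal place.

72369.5

Var(Ŷ) = N²·Var(ȳ) = N²·(1 − n/N)·s²/n.
f = 12029/45406 = 0.26492094; Var(ȳ) = 0.73507906·41570/12029 = 2.5402973.
Var(Ŷ) = 45406² · 2.5402973 = 5.2373432 × 10^9.
SE(Ŷ) = √(5.2373432 × 10^9) = 72369.5.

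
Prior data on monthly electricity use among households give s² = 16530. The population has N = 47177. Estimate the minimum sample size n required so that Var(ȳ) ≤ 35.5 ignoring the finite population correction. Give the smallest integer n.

466

Without fpc, n₀ = s²/D = 16530/35.5 = 465.6338.
Rounding up, n = 466.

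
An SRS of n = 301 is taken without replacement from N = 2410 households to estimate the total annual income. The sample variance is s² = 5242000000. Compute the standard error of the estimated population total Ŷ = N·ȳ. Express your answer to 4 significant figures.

Var(Ŷ) = N²·Var(ȳ) = N²·(1 − n/N)·s²/n.
f = 301/2410 = 0.12489627; Var(ȳ) = 0.87510373·5242000000/301 = 1.5240179 × 10^7.
Var(Ŷ) = 2410² · (1.5240179 × 10^7) = 8.8516484 × 10^13.
SE(Ŷ) = √(8.8516484 × 10^13) = 9.408 × 10^6.

9.408 × 10^6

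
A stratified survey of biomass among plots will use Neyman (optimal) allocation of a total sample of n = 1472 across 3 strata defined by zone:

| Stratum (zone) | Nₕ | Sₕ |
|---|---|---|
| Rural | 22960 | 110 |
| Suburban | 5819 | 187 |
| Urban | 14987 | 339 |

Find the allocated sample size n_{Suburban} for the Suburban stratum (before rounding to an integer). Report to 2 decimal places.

Neyman allocation: nₕ = n·NₕSₕ / Σⱼ NⱼSⱼ.
Σ NⱼSⱼ = 22960·110 + 5819·187 + 14987·339 = 8.694346 × 10^6.
n_{Suburban} = 1472·5819·187 / (8.694346 × 10^6) = 184.23.

184.23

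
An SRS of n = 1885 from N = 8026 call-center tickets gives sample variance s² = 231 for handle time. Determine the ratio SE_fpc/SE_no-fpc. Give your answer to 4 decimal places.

f = n/N = 1885/8026 = 0.23486170.
SE_no-fpc = √(s²/n) = 0.35006631; SE_fpc = √((1−f)s²/n) = 0.30621064.
Ratio = √(1−f) = 0.87472184.

0.8747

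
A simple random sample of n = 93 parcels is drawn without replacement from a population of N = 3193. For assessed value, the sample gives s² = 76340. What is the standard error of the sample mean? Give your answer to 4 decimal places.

28.2303

Under SRS without replacement, Var(ȳ) = (1 − f)·s²/n with f = n/N = 93/3193 = 0.02912621.
Var(ȳ) = (1 − 0.02912621)·76340/93 = 0.97087379·820.86022 = 796.95167.
SE(ȳ) = √(796.95167) = 28.2303.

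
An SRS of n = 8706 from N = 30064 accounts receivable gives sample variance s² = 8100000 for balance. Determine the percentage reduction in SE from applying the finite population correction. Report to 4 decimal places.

f = n/N = 8706/30064 = 0.28958222.
SE_no-fpc = √(s²/n) = 30.502341; SE_fpc = √((1−f)s²/n) = 25.70929.
Ratio = √(1−f) = 0.84286284. Reduction = 100·(1 − 0.84286284) = 15.7137%.

15.7137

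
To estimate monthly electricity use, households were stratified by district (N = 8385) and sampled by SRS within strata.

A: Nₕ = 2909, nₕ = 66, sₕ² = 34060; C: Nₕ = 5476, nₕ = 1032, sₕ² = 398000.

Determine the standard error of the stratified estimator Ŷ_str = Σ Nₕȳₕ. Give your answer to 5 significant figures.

Var(Ŷ_str) = Σₕ Nₕ²(1 − fₕ)sₕ²/nₕ.
A: 2909²·(1 − 66/2909)·34060/66 = 4.2679693 × 10^9.
C: 5476²·(1 − 1032/5476)·398000/1032 = 9.3851424 × 10^9.
Sum = 1.3653112 × 10^10.
SE = √(1.3653112 × 10^10) = 116850.

116850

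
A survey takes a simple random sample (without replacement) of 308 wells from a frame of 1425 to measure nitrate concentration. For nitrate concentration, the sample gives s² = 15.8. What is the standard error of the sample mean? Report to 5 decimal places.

0.20053

Under SRS without replacement, Var(ȳ) = (1 − f)·s²/n with f = n/N = 308/1425 = 0.21614035.
Var(ȳ) = (1 − 0.21614035)·15.8/308 = 0.78385965·0.051298701 = 0.040210982.
SE(ȳ) = √(0.040210982) = 0.20053.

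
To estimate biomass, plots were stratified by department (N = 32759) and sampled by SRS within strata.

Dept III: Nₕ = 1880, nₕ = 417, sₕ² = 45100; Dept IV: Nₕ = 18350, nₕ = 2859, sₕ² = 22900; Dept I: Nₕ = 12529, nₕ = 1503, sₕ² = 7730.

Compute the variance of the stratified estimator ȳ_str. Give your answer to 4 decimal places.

3.0609

Var(ȳ_str) = Σₕ Wₕ²(1 − fₕ)sₕ²/nₕ with Wₕ = Nₕ/N, N = 32759.
Dept III: Wₕ = 0.05738881; term = 0.05738881²·(1 − 0.22180851)·45100/417 = 0.27719245.
Dept IV: Wₕ = 0.56015141; term = 0.56015141²·(1 − 0.15580381)·22900/2859 = 2.121659.
Dept I: Wₕ = 0.38245978; term = 0.38245978²·(1 − 0.11996169)·7730/1503 = 0.66205434.
Sum = 3.0609058.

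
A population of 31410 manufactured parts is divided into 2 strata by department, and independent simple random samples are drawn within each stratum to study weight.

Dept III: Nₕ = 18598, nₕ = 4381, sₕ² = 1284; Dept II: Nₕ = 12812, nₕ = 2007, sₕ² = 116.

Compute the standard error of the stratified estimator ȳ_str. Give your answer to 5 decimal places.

0.29438

Var(ȳ_str) = Σₕ Wₕ²(1 − fₕ)sₕ²/nₕ with Wₕ = Nₕ/N, N = 31410.
Dept III: Wₕ = 0.59210443; term = 0.59210443²·(1 − 0.23556296)·1284/4381 = 0.078547091.
Dept II: Wₕ = 0.40789557; term = 0.40789557²·(1 − 0.15665002)·116/2007 = 0.0081099177.
Sum = 0.086657009.
SE = √(0.086657009) = 0.29438.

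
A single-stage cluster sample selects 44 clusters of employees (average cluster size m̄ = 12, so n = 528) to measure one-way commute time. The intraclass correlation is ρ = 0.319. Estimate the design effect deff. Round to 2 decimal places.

4.51

deff = 1 + (12 − 1)·0.319 = 1 + 3.509 = 4.509.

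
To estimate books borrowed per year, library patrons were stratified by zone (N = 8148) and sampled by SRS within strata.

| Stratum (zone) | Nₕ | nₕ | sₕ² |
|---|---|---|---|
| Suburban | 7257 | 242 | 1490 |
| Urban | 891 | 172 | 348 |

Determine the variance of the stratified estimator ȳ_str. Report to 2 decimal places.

4.74

Var(ȳ_str) = Σₕ Wₕ²(1 − fₕ)sₕ²/nₕ with Wₕ = Nₕ/N, N = 8148.
Suburban: Wₕ = 0.89064801; term = 0.89064801²·(1 − 0.03334711)·1490/242 = 4.7212137.
Urban: Wₕ = 0.10935199; term = 0.10935199²·(1 − 0.19304153)·348/172 = 0.019523395.
Sum = 4.7407371.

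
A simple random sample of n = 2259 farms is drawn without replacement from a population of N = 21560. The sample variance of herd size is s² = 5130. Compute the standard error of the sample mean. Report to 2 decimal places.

1.43

Under SRS without replacement, Var(ȳ) = (1 − f)·s²/n with f = n/N = 2259/21560 = 0.10477737.
Var(ȳ) = (1 − 0.10477737)·5130/2259 = 0.89522263·2.2709163 = 2.0329757.
SE(ȳ) = √(2.0329757) = 1.43.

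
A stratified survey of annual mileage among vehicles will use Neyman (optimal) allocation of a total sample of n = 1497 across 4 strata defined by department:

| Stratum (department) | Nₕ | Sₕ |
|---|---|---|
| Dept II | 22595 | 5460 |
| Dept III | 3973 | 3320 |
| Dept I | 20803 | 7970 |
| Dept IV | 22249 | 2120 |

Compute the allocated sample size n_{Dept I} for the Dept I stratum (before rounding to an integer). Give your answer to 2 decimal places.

710.11

Neyman allocation: nₕ = n·NₕSₕ / Σⱼ NⱼSⱼ.
Σ NⱼSⱼ = 22595·5460 + 3973·3320 + 20803·7970 + 22249·2120 = 3.4952685 × 10^8.
n_{Dept I} = 1497·20803·7970 / (3.4952685 × 10^8) = 710.11.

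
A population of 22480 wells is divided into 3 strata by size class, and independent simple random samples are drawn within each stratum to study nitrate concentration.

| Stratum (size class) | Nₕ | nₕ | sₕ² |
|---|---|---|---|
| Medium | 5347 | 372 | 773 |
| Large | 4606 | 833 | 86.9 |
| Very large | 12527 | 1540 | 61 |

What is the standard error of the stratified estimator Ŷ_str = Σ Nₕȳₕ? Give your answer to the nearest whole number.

Var(Ŷ_str) = Σₕ Nₕ²(1 − fₕ)sₕ²/nₕ.
Medium: 5347²·(1 − 372/5347)·773/372 = 5.5276409 × 10^7.
Large: 4606²·(1 − 833/4606)·86.9/833 = 1.8129487 × 10^6.
Very large: 12527²·(1 − 1540/12527)·61/1540 = 5.4517423 × 10^6.
Sum = 6.25411 × 10^7.
SE = √(6.25411 × 10^7) = 7908.

7908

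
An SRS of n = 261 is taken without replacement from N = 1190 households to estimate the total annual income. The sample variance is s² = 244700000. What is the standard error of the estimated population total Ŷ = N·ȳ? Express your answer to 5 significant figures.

Var(Ŷ) = N²·Var(ȳ) = N²·(1 − n/N)·s²/n.
f = 261/1190 = 0.21932773; Var(ȳ) = 0.78067227·244700000/261 = 731917.64.
Var(Ŷ) = 1190² · 731917.64 = 1.0364686 × 10^12.
SE(Ŷ) = √(1.0364686 × 10^12) = 1.0181 × 10^6.

1.0181 × 10^6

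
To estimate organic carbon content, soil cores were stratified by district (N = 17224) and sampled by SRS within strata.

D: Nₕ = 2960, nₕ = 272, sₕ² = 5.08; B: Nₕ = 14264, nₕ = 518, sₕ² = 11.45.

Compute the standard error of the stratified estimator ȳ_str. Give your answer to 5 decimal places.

Var(ȳ_str) = Σₕ Wₕ²(1 − fₕ)sₕ²/nₕ with Wₕ = Nₕ/N, N = 17224.
D: Wₕ = 0.17185323; term = 0.17185323²·(1 − 0.09189189)·5.08/272 = 5.0089622 × 10^-4.
B: Wₕ = 0.82814677; term = 0.82814677²·(1 − 0.03631520)·11.45/518 = 0.014609164.
Sum = 0.01511006.
SE = √(0.01511006) = 0.12292.

0.12292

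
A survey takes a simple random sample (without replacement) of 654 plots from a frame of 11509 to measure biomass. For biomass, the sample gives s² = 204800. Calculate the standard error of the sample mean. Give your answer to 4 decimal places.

17.1859

Under SRS without replacement, Var(ȳ) = (1 − f)·s²/n with f = n/N = 654/11509 = 0.05682509.
Var(ȳ) = (1 − 0.05682509)·204800/654 = 0.94317491·313.14985 = 295.35508.
SE(ȳ) = √(295.35508) = 17.1859.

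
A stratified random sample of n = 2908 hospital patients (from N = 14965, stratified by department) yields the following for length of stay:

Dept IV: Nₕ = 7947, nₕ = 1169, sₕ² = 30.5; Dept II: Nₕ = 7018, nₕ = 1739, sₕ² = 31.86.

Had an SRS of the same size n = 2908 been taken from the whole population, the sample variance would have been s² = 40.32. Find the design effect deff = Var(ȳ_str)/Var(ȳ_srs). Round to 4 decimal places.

Var(ȳ_str) = Σ Wₕ²(1−fₕ)sₕ²/nₕ with Wₕ = Nₕ/14965:
  Dept IV: (7947/14965)²·(1−1169/7947)·30.5/1169 = 0.0062753314
  Dept II: (7018/14965)²·(1−1739/7018)·31.86/1739 = 0.0030308035
  → Var(ȳ_str) = 0.0093061349.
Var(ȳ_srs) = (1 − 2908/14965)·40.32/2908 = 0.011170913.
deff = 0.0093061349 / 0.011170913 = 0.8331.

0.8331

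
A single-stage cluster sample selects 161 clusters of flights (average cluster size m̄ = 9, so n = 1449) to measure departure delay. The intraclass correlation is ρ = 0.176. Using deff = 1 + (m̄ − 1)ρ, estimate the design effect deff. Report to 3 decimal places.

2.408

deff = 1 + (9 − 1)·0.176 = 1 + 1.408 = 2.408.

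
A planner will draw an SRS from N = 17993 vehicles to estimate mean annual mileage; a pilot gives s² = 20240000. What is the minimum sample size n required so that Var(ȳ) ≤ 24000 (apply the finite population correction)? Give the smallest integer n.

806

Without fpc, n₀ = s²/D = 20240000/24000 = 843.3333.
With fpc, (1 − n/N)·s²/n ≤ D requires n ≥ n₀/(1 + n₀/N) = 843.3333/(1 + 843.3333/17993) = 805.5759.
Rounding up, n = 806.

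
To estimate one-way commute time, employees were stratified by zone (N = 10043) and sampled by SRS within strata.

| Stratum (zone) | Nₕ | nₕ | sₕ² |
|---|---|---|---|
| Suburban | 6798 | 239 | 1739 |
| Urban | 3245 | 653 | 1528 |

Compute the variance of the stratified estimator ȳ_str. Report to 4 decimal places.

3.4117

Var(ȳ_str) = Σₕ Wₕ²(1 − fₕ)sₕ²/nₕ with Wₕ = Nₕ/N, N = 10043.
Suburban: Wₕ = 0.67688938; term = 0.67688938²·(1 − 0.03515740)·1739/239 = 3.216574.
Urban: Wₕ = 0.32311062; term = 0.32311062²·(1 − 0.20123267)·1528/653 = 0.195134.
Sum = 3.411708.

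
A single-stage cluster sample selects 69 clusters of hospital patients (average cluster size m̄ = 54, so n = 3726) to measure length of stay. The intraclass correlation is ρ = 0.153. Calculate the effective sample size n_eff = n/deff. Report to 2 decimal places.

409.05

deff = 1 + (54 − 1)·0.153 = 1 + 8.109 = 9.109.
n_eff = 3726 / 9.109 = 409.05.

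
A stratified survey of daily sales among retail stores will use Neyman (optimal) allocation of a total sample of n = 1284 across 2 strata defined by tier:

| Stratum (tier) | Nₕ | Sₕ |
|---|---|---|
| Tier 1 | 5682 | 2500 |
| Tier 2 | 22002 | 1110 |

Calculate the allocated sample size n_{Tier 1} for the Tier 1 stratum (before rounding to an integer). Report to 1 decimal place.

472.2

Neyman allocation: nₕ = n·NₕSₕ / Σⱼ NⱼSⱼ.
Σ NⱼSⱼ = 5682·2500 + 22002·1110 = 3.862722 × 10^7.
n_{Tier 1} = 1284·5682·2500 / (3.862722 × 10^7) = 472.2.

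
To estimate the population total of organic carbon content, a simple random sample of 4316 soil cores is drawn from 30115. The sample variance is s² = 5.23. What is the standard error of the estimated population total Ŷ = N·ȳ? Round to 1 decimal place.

970.3

Var(Ŷ) = N²·Var(ȳ) = N²·(1 − n/N)·s²/n.
f = 4316/30115 = 0.14331728; Var(ȳ) = 0.85668272·5.23/4316 = 0.0010381026.
Var(Ŷ) = 30115² · 0.0010381026 = 941468.98.
SE(Ŷ) = √(941468.98) = 970.3.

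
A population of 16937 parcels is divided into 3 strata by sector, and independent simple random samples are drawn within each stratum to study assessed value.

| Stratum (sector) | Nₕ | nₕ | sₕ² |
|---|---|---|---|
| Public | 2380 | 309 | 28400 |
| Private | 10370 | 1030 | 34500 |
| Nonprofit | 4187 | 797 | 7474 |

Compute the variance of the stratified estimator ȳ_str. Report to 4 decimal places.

Var(ȳ_str) = Σₕ Wₕ²(1 − fₕ)sₕ²/nₕ with Wₕ = Nₕ/N, N = 16937.
Public: Wₕ = 0.14052075; term = 0.14052075²·(1 − 0.12983193)·28400/309 = 1.5792247.
Private: Wₕ = 0.61226900; term = 0.61226900²·(1 − 0.09932498)·34500/1030 = 11.309269.
Nonprofit: Wₕ = 0.24721025; term = 0.24721025²·(1 − 0.19035109)·7474/797 = 0.46400692.
Sum = 13.352501.

13.3525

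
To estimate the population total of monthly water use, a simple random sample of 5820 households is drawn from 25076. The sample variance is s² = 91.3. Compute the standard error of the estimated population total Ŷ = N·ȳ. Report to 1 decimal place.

Var(Ŷ) = N²·Var(ȳ) = N²·(1 − n/N)·s²/n.
f = 5820/25076 = 0.23209443; Var(ȳ) = 0.76790557·91.3/5820 = 0.012046354.
Var(Ŷ) = 25076² · 0.012046354 = 7.574817 × 10^6.
SE(Ŷ) = √(7.574817 × 10^6) = 2752.2.

2752.2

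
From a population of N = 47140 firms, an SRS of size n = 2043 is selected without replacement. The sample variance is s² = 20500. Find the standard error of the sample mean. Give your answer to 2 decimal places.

3.10

Under SRS without replacement, Var(ȳ) = (1 − f)·s²/n with f = n/N = 2043/47140 = 0.04333899.
Var(ȳ) = (1 − 0.04333899)·20500/2043 = 0.95666101·10.034263 = 9.5993885.
SE(ȳ) = √(9.5993885) = 3.10.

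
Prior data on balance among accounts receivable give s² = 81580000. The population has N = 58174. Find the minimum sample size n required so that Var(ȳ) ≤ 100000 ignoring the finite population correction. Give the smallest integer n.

Without fpc, n₀ = s²/D = 81580000/100000 = 815.8000.
Rounding up, n = 816.

816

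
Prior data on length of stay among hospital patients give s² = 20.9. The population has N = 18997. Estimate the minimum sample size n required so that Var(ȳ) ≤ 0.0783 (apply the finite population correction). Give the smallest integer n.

264

Without fpc, n₀ = s²/D = 20.9/0.0783 = 266.9221.
With fpc, (1 − n/N)·s²/n ≤ D requires n ≥ n₀/(1 + n₀/N) = 266.9221/(1 + 266.9221/18997) = 263.2236.
Rounding up, n = 264.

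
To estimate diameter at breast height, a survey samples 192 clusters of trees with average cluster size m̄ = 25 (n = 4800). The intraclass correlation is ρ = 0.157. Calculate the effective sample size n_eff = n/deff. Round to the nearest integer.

deff = 1 + (25 − 1)·0.157 = 1 + 3.768 = 4.768.
n_eff = 4800 / 4.768 = 1007.

1007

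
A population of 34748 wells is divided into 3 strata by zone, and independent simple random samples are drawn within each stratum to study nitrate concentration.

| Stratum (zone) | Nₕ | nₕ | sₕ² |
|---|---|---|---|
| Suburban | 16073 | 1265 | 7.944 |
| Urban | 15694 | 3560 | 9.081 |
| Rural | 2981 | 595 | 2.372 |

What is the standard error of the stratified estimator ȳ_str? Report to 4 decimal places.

0.0408

Var(ȳ_str) = Σₕ Wₕ²(1 − fₕ)sₕ²/nₕ with Wₕ = Nₕ/N, N = 34748.
Suburban: Wₕ = 0.46255900; term = 0.46255900²·(1 − 0.07870342)·7.944/1265 = 0.0012378911.
Urban: Wₕ = 0.45165189; term = 0.45165189²·(1 − 0.22683828)·9.081/3560 = 4.023108 × 10^-4.
Rural: Wₕ = 0.08578911; term = 0.08578911²·(1 − 0.19959745)·2.372/595 = 2.3483915 × 10^-5.
Sum = 0.0016636858.
SE = √(0.0016636858) = 0.0408.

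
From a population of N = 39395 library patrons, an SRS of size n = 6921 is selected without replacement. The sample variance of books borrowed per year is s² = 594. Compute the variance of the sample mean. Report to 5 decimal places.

0.07075

Under SRS without replacement, Var(ȳ) = (1 − f)·s²/n with f = n/N = 6921/39395 = 0.17568219.
Var(ȳ) = (1 − 0.17568219)·594/6921 = 0.82431781·0.085825748 = 0.070747692.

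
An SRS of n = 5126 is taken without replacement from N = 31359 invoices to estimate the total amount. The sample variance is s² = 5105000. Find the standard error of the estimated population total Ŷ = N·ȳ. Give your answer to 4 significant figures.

Var(Ŷ) = N²·Var(ȳ) = N²·(1 − n/N)·s²/n.
f = 5126/31359 = 0.16346185; Var(ȳ) = 0.83653815·5105000/5126 = 833.11106.
Var(Ŷ) = 31359² · 833.11106 = 8.1927049 × 10^11.
SE(Ŷ) = √(8.1927049 × 10^11) = 905100.

905100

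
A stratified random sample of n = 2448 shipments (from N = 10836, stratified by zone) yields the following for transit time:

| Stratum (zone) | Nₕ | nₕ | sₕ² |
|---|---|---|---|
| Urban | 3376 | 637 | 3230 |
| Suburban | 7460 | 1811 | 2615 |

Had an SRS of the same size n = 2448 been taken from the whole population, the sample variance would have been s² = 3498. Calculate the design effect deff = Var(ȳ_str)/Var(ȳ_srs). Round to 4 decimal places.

0.8295

Var(ȳ_str) = Σ Wₕ²(1−fₕ)sₕ²/nₕ with Wₕ = Nₕ/10836:
  Urban: (3376/10836)²·(1−637/3376)·3230/637 = 0.39931863
  Suburban: (7460/10836)²·(1−1811/7460)·2615/1811 = 0.5182337
  → Var(ȳ_str) = 0.91755233.
Var(ȳ_srs) = (1 − 2448/10836)·3498/2448 = 1.1061087.
deff = 0.91755233 / 1.1061087 = 0.8295.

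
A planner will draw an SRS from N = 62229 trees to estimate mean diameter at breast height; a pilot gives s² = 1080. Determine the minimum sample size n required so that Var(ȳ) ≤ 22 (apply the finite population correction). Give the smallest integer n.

50

Without fpc, n₀ = s²/D = 1080/22 = 49.0909.
With fpc, (1 − n/N)·s²/n ≤ D requires n ≥ n₀/(1 + n₀/N) = 49.0909/(1 + 49.0909/62229) = 49.0522.
Rounding up, n = 50.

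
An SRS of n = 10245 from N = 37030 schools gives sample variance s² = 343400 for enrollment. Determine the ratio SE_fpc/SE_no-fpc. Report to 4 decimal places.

f = n/N = 10245/37030 = 0.27666757.
SE_no-fpc = √(s²/n) = 5.7895414; SE_fpc = √((1−f)s²/n) = 4.9239443.
Ratio = √(1−f) = 0.85048953.

0.8505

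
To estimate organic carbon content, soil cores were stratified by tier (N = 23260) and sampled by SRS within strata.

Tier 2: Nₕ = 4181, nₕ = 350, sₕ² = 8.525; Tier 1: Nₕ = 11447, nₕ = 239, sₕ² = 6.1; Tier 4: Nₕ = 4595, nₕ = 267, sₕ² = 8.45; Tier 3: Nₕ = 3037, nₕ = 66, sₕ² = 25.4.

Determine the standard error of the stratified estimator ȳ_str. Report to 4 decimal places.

0.1198

Var(ȳ_str) = Σₕ Wₕ²(1 − fₕ)sₕ²/nₕ with Wₕ = Nₕ/N, N = 23260.
Tier 2: Wₕ = 0.17975064; term = 0.17975064²·(1 − 0.08371203)·8.525/350 = 7.2110622 × 10^-4.
Tier 1: Wₕ = 0.49213242; term = 0.49213242²·(1 − 0.02087883)·6.1/239 = 0.0060524654.
Tier 4: Wₕ = 0.19754944; term = 0.19754944²·(1 − 0.05810664)·8.45/267 = 0.0011633189.
Tier 3: Wₕ = 0.13056750; term = 0.13056750²·(1 − 0.02173197)·25.4/66 = 0.0064182674.
Sum = 0.014355158.
SE = √(0.014355158) = 0.1198.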